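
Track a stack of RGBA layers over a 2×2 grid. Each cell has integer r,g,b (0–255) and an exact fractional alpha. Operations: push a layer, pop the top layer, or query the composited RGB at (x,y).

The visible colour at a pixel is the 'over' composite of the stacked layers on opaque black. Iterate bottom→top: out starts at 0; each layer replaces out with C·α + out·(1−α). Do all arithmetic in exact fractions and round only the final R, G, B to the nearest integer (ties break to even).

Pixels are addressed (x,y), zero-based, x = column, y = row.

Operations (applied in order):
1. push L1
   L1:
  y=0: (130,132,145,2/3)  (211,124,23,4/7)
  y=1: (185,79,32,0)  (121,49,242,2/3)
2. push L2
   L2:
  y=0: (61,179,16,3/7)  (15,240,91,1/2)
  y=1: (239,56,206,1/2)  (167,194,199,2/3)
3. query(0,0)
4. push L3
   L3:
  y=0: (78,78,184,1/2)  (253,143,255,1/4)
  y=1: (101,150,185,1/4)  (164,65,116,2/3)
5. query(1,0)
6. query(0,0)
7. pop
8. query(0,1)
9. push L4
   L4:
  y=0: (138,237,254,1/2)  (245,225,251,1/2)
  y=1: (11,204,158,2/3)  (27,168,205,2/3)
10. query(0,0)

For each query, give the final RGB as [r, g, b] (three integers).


query (0,0) [L1,L2] — begin 0,0,0
after L1 α=2/3: [260/3, 88, 290/3]
after L2 α=3/7: [227/3, 127, 1304/21]
= [76, 127, 62]

(1,0) stack=L1,L2,L3; from [0,0,0]:
+L1 (α=4/7) → [844/7, 496/7, 92/7]
+L2 (α=1/2) → [949/14, 1088/7, 729/14]
+L3 (α=1/4) → [6389/56, 4265/28, 5757/56]
→ [114, 152, 103]

query (0,0) [L1,L2,L3] — begin 0,0,0
L1 α=2/3: [260/3, 88, 290/3]
L2 α=3/7: [227/3, 127, 1304/21]
L3 α=1/2: [461/6, 205/2, 2584/21]
rounded: [77, 102, 123]

at x=0,y=1 over L1,L2:
L1 α=0: [0, 0, 0]
L2 α=1/2: [239/2, 28, 103]
rounded: [120, 28, 103]

(0,0) stack=L1,L2,L4; from [0,0,0]:
L1 α=2/3: [260/3, 88, 290/3]
L2 α=3/7: [227/3, 127, 1304/21]
L4 α=1/2: [641/6, 182, 3319/21]
rounded: [107, 182, 158]


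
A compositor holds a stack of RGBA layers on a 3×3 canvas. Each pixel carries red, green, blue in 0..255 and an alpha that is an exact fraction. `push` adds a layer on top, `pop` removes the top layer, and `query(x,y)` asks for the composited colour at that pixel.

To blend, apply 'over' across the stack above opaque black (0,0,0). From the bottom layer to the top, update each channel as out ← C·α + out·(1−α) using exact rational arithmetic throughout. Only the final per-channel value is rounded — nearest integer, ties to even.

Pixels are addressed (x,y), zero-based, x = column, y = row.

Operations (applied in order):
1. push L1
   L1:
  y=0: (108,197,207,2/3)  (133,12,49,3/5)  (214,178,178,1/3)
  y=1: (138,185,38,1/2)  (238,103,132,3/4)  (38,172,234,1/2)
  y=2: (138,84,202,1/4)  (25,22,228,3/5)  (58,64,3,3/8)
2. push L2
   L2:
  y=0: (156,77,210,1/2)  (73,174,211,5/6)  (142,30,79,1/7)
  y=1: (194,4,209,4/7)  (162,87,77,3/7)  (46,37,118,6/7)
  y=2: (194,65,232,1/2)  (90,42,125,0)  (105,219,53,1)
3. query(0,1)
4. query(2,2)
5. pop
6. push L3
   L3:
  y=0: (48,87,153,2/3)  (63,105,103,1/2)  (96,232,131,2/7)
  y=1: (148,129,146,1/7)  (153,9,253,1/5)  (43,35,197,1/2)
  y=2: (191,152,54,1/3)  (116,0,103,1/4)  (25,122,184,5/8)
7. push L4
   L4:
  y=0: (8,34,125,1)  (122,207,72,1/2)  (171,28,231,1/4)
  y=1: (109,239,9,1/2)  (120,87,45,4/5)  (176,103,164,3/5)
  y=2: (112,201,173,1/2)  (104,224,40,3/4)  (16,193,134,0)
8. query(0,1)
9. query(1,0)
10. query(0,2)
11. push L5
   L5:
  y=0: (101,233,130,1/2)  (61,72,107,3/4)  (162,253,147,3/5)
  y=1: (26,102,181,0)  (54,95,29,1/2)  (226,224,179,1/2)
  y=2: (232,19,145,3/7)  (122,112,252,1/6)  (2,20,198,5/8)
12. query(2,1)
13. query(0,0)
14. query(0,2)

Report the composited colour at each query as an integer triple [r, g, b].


query (0,1) [L1,L2] — begin 0,0,0
L1 α=1/2: [69, 185/2, 19]
L2 α=4/7: [983/7, 587/14, 893/7]
= [140, 42, 128]

at x=2,y=2 over L1,L2:
L1 α=3/8: [87/4, 24, 9/8]
L2 α=1: [105, 219, 53]
= [105, 219, 53]

at x=0,y=1 over L1,L3,L4:
+L1 (α=1/2) → [69, 185/2, 19]
+L3 (α=1/7) → [562/7, 684/7, 260/7]
+L4 (α=1/2) → [1325/14, 2357/14, 323/14]
→ [95, 168, 23]

query (1,0) [L1,L3,L4] — begin 0,0,0
+L1 (α=3/5) → [399/5, 36/5, 147/5]
+L3 (α=1/2) → [357/5, 561/10, 331/5]
+L4 (α=1/2) → [967/10, 2631/20, 691/10]
rounded: [97, 132, 69]

(0,2) stack=L1,L3,L4; from [0,0,0]:
+L1 (α=1/4) → [69/2, 21, 101/2]
+L3 (α=1/3) → [260/3, 194/3, 155/3]
+L4 (α=1/2) → [298/3, 797/6, 337/3]
= [99, 133, 112]

query (2,1) [L1,L3,L4,L5] — begin 0,0,0
+L1 (α=1/2) → [19, 86, 117]
+L3 (α=1/2) → [31, 121/2, 157]
+L4 (α=3/5) → [118, 86, 806/5]
+L5 (α=1/2) → [172, 155, 1701/10]
→ [172, 155, 170]

query (0,0) [L1,L3,L4,L5] — begin 0,0,0
L1 α=2/3: [72, 394/3, 138]
L3 α=2/3: [56, 916/9, 148]
L4 α=1: [8, 34, 125]
L5 α=1/2: [109/2, 267/2, 255/2]
→ [54, 134, 128]

(0,2) stack=L1,L3,L4,L5; from [0,0,0]:
+L1 (α=1/4) → [69/2, 21, 101/2]
+L3 (α=1/3) → [260/3, 194/3, 155/3]
+L4 (α=1/2) → [298/3, 797/6, 337/3]
+L5 (α=3/7) → [3280/21, 1765/21, 379/3]
rounded: [156, 84, 126]


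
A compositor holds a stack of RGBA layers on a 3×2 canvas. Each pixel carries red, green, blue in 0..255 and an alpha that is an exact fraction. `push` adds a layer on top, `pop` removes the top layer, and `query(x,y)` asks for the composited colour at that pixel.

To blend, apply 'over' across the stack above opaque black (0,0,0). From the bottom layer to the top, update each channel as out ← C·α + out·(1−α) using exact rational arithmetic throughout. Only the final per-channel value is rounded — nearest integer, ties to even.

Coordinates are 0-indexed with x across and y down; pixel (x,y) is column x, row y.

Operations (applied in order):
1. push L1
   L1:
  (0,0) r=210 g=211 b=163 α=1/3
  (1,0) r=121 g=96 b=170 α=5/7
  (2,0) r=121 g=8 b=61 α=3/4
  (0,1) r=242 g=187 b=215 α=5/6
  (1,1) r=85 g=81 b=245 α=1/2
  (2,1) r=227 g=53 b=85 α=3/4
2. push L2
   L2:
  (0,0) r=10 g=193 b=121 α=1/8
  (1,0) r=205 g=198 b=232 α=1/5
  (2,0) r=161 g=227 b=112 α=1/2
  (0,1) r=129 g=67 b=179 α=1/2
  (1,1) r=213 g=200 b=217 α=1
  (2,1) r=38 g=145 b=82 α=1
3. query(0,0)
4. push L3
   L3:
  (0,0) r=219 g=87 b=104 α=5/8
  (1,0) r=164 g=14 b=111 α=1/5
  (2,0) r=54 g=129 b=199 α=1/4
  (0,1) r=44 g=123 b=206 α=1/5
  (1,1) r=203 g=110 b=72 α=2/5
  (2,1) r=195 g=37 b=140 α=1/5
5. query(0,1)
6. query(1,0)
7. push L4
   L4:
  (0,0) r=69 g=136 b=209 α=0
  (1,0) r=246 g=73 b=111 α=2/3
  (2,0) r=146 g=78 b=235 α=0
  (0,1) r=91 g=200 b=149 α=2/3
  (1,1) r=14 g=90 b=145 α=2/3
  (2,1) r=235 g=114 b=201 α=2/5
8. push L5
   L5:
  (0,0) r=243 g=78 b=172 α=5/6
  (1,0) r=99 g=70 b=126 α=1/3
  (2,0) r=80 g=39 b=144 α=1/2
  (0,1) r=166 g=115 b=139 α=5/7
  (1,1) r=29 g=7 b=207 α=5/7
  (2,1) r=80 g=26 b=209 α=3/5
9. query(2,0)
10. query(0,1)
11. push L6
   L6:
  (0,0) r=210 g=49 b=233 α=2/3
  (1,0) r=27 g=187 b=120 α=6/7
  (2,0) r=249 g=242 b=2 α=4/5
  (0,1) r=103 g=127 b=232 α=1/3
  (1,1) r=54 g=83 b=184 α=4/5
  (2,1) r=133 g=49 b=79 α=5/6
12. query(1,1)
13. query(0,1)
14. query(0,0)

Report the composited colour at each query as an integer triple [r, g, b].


at x=0,y=0 over L1,L2:
after L1 α=1/3: [70, 211/3, 163/3]
after L2 α=1/8: [125/2, 257/3, 188/3]
→ [62, 86, 63]

at x=0,y=1 over L1,L2,L3:
after L1 α=5/6: [605/3, 935/6, 1075/6]
after L2 α=1/2: [496/3, 1337/12, 2149/12]
after L3 α=1/5: [2116/15, 1706/15, 2767/15]
rounded: [141, 114, 184]

(1,0) stack=L1,L2,L3; from [0,0,0]:
after L1 α=5/7: [605/7, 480/7, 850/7]
after L2 α=1/5: [771/7, 3306/35, 5024/35]
after L3 α=1/5: [4232/35, 13714/175, 23981/175]
rounded: [121, 78, 137]

(2,0) stack=L1,L2,L3,L4,L5; from [0,0,0]:
after L1 α=3/4: [363/4, 6, 183/4]
after L2 α=1/2: [1007/8, 233/2, 631/8]
after L3 α=1/4: [3453/32, 957/8, 3485/32]
after L4 α=0: [3453/32, 957/8, 3485/32]
after L5 α=1/2: [6013/64, 1269/16, 8093/64]
→ [94, 79, 126]

at x=0,y=1 over L1,L2,L3,L4,L5:
after L1 α=5/6: [605/3, 935/6, 1075/6]
after L2 α=1/2: [496/3, 1337/12, 2149/12]
after L3 α=1/5: [2116/15, 1706/15, 2767/15]
after L4 α=2/3: [4846/45, 7706/45, 7237/45]
after L5 α=5/7: [47042/315, 41287/315, 45749/315]
rounded: [149, 131, 145]

at x=1,y=1 over L1,L2,L3,L4,L5,L6:
after L1 α=1/2: [85/2, 81/2, 245/2]
after L2 α=1: [213, 200, 217]
after L3 α=2/5: [209, 164, 159]
after L4 α=2/3: [79, 344/3, 449/3]
after L5 α=5/7: [303/7, 793/21, 4003/21]
after L6 α=4/5: [363/7, 1553/21, 19459/105]
→ [52, 74, 185]

at x=0,y=1 over L1,L2,L3,L4,L5,L6:
after L1 α=5/6: [605/3, 935/6, 1075/6]
after L2 α=1/2: [496/3, 1337/12, 2149/12]
after L3 α=1/5: [2116/15, 1706/15, 2767/15]
after L4 α=2/3: [4846/45, 7706/45, 7237/45]
after L5 α=5/7: [47042/315, 41287/315, 45749/315]
after L6 α=1/3: [126529/945, 122579/945, 164578/945]
= [134, 130, 174]

query (0,0) [L1,L2,L3,L4,L5,L6] — begin 0,0,0
after L1 α=1/3: [70, 211/3, 163/3]
after L2 α=1/8: [125/2, 257/3, 188/3]
after L3 α=5/8: [2565/16, 173/2, 177/2]
after L4 α=0: [2565/16, 173/2, 177/2]
after L5 α=5/6: [7335/32, 953/12, 1897/12]
after L6 α=2/3: [6925/32, 2129/36, 7489/36]
→ [216, 59, 208]


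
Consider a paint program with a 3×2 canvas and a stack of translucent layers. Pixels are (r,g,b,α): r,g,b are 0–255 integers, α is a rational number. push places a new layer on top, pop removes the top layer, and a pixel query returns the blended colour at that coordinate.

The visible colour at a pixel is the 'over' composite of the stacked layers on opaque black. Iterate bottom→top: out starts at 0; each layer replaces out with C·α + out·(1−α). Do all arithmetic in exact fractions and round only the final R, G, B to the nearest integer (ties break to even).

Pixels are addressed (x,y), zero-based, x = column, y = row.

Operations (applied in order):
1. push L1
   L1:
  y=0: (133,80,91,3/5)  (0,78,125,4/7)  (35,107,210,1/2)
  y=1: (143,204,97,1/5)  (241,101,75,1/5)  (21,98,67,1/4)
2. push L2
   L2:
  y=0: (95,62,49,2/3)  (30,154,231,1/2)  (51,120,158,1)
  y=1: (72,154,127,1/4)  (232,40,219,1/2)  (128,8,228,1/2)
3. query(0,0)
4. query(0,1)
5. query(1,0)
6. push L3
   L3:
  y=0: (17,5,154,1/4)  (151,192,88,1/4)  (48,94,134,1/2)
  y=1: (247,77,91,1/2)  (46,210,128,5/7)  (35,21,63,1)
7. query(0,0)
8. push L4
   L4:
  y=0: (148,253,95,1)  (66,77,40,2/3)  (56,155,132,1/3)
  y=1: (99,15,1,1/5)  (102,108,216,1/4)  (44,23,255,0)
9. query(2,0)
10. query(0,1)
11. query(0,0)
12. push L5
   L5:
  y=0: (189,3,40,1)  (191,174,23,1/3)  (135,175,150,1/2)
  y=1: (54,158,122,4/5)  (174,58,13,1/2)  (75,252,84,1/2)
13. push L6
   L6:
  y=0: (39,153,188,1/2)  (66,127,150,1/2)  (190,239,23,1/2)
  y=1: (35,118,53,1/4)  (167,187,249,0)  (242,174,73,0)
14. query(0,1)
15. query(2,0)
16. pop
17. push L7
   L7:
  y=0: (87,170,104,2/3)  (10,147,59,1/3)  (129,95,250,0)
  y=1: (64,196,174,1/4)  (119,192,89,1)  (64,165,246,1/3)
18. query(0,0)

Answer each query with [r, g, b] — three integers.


(0,0) stack=L1,L2; from [0,0,0]:
L1 α=3/5: [399/5, 48, 273/5]
L2 α=2/3: [1349/15, 172/3, 763/15]
rounded: [90, 57, 51]

at x=0,y=1 over L1,L2:
+L1 (α=1/5) → [143/5, 204/5, 97/5]
+L2 (α=1/4) → [789/20, 691/10, 463/10]
→ [39, 69, 46]

(1,0) stack=L1,L2; from [0,0,0]:
after L1 α=4/7: [0, 312/7, 500/7]
after L2 α=1/2: [15, 695/7, 2117/14]
rounded: [15, 99, 151]

at x=0,y=0 over L1,L2,L3:
after L1 α=3/5: [399/5, 48, 273/5]
after L2 α=2/3: [1349/15, 172/3, 763/15]
after L3 α=1/4: [717/10, 177/4, 1533/20]
= [72, 44, 77]

at x=2,y=0 over L1,L2,L3,L4:
L1 α=1/2: [35/2, 107/2, 105]
L2 α=1: [51, 120, 158]
L3 α=1/2: [99/2, 107, 146]
L4 α=1/3: [155/3, 123, 424/3]
rounded: [52, 123, 141]

(0,1) stack=L1,L2,L3,L4; from [0,0,0]:
L1 α=1/5: [143/5, 204/5, 97/5]
L2 α=1/4: [789/20, 691/10, 463/10]
L3 α=1/2: [5729/40, 1461/20, 1373/20]
L4 α=1/5: [6719/50, 1536/25, 1378/25]
rounded: [134, 61, 55]

query (0,0) [L1,L2,L3,L4] — begin 0,0,0
L1 α=3/5: [399/5, 48, 273/5]
L2 α=2/3: [1349/15, 172/3, 763/15]
L3 α=1/4: [717/10, 177/4, 1533/20]
L4 α=1: [148, 253, 95]
→ [148, 253, 95]

query (0,1) [L1,L2,L3,L4,L5,L6] — begin 0,0,0
+L1 (α=1/5) → [143/5, 204/5, 97/5]
+L2 (α=1/4) → [789/20, 691/10, 463/10]
+L3 (α=1/2) → [5729/40, 1461/20, 1373/20]
+L4 (α=1/5) → [6719/50, 1536/25, 1378/25]
+L5 (α=4/5) → [17519/250, 17336/125, 13578/125]
+L6 (α=1/4) → [61307/1000, 33379/250, 47359/500]
= [61, 134, 95]

(2,0) stack=L1,L2,L3,L4,L5,L6; from [0,0,0]:
+L1 (α=1/2) → [35/2, 107/2, 105]
+L2 (α=1) → [51, 120, 158]
+L3 (α=1/2) → [99/2, 107, 146]
+L4 (α=1/3) → [155/3, 123, 424/3]
+L5 (α=1/2) → [280/3, 149, 437/3]
+L6 (α=1/2) → [425/3, 194, 253/3]
= [142, 194, 84]

(0,0) stack=L1,L2,L3,L4,L5,L7; from [0,0,0]:
+L1 (α=3/5) → [399/5, 48, 273/5]
+L2 (α=2/3) → [1349/15, 172/3, 763/15]
+L3 (α=1/4) → [717/10, 177/4, 1533/20]
+L4 (α=1) → [148, 253, 95]
+L5 (α=1) → [189, 3, 40]
+L7 (α=2/3) → [121, 343/3, 248/3]
rounded: [121, 114, 83]


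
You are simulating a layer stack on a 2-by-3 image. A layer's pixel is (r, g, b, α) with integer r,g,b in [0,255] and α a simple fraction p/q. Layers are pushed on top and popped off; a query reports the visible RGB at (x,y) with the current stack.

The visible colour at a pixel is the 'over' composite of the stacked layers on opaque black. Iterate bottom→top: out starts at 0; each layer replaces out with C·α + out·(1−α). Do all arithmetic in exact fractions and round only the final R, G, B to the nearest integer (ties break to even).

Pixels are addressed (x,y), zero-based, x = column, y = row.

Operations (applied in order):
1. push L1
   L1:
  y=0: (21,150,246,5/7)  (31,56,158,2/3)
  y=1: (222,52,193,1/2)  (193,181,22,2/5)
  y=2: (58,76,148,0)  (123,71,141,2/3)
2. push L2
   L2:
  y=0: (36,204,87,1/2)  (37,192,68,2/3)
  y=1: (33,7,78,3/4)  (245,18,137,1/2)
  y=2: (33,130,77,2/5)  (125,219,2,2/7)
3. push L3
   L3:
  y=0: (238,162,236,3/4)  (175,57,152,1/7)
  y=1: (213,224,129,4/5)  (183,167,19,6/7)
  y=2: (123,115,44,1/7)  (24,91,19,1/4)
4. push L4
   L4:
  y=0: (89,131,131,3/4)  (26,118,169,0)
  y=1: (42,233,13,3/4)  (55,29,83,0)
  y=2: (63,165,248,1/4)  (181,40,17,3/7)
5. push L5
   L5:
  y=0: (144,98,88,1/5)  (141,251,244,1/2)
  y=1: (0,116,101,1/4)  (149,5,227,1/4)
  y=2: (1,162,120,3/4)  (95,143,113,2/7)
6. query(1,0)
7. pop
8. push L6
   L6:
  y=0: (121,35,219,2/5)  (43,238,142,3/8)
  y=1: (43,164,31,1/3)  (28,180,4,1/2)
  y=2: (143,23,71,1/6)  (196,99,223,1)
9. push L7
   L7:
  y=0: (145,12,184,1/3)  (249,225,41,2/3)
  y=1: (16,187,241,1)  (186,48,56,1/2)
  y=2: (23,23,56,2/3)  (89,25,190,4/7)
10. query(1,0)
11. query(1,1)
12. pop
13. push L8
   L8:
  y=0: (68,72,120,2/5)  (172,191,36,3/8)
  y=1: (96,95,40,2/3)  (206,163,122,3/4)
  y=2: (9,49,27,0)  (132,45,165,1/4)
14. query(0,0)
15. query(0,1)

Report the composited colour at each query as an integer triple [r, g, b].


at x=1,y=0 over L1,L2,L3,L4,L5:
L1 α=2/3: [62/3, 112/3, 316/3]
L2 α=2/3: [284/9, 1264/9, 724/9]
L3 α=1/7: [1093/21, 2699/21, 272/3]
L4 α=0: [1093/21, 2699/21, 272/3]
L5 α=1/2: [2027/21, 3985/21, 502/3]
rounded: [97, 190, 167]

(1,0) stack=L1,L2,L3,L4,L6,L7; from [0,0,0]:
+L1 (α=2/3) → [62/3, 112/3, 316/3]
+L2 (α=2/3) → [284/9, 1264/9, 724/9]
+L3 (α=1/7) → [1093/21, 2699/21, 272/3]
+L4 (α=0) → [1093/21, 2699/21, 272/3]
+L6 (α=3/8) → [4087/84, 28489/168, 1319/12]
+L7 (α=2/3) → [45919/252, 104089/504, 2303/36]
→ [182, 207, 64]

at x=1,y=1 over L1,L2,L3,L4,L6,L7:
after L1 α=2/5: [386/5, 362/5, 44/5]
after L2 α=1/2: [1611/10, 226/5, 729/10]
after L3 α=6/7: [12591/70, 748/5, 267/10]
after L4 α=0: [12591/70, 748/5, 267/10]
after L6 α=1/2: [14551/140, 824/5, 307/20]
after L7 α=1/2: [40591/280, 532/5, 1427/40]
→ [145, 106, 36]

(0,0) stack=L1,L2,L3,L4,L6,L8; from [0,0,0]:
+L1 (α=5/7) → [15, 750/7, 1230/7]
+L2 (α=1/2) → [51/2, 1089/7, 1839/14]
+L3 (α=3/4) → [1479/8, 4491/28, 11751/56]
+L4 (α=3/4) → [3615/32, 15495/112, 33759/224]
+L6 (α=2/5) → [18589/160, 10865/112, 199389/1120]
+L8 (α=2/5) → [77527/800, 48723/560, 866967/5600]
→ [97, 87, 155]

at x=0,y=1 over L1,L2,L3,L4,L6,L8:
L1 α=1/2: [111, 26, 193/2]
L2 α=3/4: [105/2, 47/4, 661/8]
L3 α=4/5: [1809/10, 3631/20, 4789/40]
L4 α=3/4: [3069/40, 17611/80, 6349/160]
L6 α=1/3: [3929/60, 8057/40, 2943/80]
L8 α=2/3: [15449/180, 5219/40, 9343/240]
rounded: [86, 130, 39]


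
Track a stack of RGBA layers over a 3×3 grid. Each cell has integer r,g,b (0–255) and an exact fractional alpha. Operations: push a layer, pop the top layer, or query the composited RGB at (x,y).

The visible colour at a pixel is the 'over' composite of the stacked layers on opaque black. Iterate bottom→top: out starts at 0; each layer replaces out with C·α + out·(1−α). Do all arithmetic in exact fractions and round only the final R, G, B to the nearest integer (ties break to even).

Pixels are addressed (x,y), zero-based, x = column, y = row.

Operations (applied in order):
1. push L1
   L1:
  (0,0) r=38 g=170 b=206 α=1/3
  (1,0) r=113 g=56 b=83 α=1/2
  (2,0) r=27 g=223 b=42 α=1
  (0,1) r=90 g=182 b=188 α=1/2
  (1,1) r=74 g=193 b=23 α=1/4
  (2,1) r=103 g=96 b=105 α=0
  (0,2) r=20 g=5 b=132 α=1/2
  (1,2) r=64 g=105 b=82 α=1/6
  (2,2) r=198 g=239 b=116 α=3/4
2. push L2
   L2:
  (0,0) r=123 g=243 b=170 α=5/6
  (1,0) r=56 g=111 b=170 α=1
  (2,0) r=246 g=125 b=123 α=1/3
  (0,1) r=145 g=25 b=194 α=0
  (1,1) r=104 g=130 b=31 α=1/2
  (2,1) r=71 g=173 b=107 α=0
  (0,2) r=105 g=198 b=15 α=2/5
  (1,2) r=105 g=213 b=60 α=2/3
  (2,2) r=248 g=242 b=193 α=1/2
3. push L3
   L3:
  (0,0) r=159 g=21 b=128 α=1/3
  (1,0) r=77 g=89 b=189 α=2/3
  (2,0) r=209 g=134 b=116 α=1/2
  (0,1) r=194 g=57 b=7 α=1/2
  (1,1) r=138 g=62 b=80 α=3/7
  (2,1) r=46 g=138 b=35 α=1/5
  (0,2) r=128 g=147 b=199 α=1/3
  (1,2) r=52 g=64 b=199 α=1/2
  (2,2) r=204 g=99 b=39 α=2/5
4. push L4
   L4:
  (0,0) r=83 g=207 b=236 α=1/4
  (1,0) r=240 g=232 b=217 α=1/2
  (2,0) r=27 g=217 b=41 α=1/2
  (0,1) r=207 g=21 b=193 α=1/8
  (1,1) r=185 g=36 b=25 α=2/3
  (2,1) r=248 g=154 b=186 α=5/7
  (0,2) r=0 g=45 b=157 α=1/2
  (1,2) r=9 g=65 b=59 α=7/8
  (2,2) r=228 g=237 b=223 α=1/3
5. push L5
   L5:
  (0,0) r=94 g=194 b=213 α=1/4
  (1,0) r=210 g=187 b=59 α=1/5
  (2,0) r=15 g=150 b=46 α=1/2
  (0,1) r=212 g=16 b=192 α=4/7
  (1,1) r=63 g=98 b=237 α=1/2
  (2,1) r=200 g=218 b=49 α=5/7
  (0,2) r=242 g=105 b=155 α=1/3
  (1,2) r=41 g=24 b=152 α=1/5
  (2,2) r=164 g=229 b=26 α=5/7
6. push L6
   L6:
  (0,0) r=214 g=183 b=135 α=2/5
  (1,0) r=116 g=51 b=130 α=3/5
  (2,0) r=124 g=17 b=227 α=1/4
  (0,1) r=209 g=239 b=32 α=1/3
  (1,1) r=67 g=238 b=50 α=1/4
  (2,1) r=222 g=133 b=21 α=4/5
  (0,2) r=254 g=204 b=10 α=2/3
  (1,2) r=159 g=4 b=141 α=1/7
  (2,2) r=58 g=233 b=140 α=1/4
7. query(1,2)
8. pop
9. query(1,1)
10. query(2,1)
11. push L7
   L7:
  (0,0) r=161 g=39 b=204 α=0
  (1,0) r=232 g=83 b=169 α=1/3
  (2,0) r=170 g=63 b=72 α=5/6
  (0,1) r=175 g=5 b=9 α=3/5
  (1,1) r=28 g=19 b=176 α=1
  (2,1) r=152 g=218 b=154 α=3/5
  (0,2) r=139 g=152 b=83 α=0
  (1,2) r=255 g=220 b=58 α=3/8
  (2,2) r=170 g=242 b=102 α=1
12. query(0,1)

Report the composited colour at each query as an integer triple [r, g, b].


query (1,2) [L1,L2,L3,L4,L5,L6] — begin 0,0,0
+L1 (α=1/6) → [32/3, 35/2, 41/3]
+L2 (α=2/3) → [662/9, 887/6, 401/9]
+L3 (α=1/2) → [565/9, 1271/12, 1096/9]
+L4 (α=7/8) → [283/18, 6731/96, 4813/72]
+L5 (α=1/5) → [187/9, 7307/120, 7549/90]
+L6 (α=1/7) → [851/21, 7387/140, 9664/105]
→ [41, 53, 92]

at x=1,y=1 over L1,L2,L3,L4,L5:
L1 α=1/4: [37/2, 193/4, 23/4]
L2 α=1/2: [245/4, 713/8, 147/8]
L3 α=3/7: [659/7, 155/2, 627/14]
L4 α=2/3: [1083/7, 299/6, 1327/42]
L5 α=1/2: [762/7, 887/12, 11281/84]
rounded: [109, 74, 134]

(2,1) stack=L1,L2,L3,L4,L5; from [0,0,0]:
+L1 (α=0) → [0, 0, 0]
+L2 (α=0) → [0, 0, 0]
+L3 (α=1/5) → [46/5, 138/5, 7]
+L4 (α=5/7) → [6292/35, 4126/35, 944/7]
+L5 (α=5/7) → [47584/245, 46402/245, 3603/49]
rounded: [194, 189, 74]

(0,1) stack=L1,L2,L3,L4,L5,L7; from [0,0,0]:
after L1 α=1/2: [45, 91, 94]
after L2 α=0: [45, 91, 94]
after L3 α=1/2: [239/2, 74, 101/2]
after L4 α=1/8: [2087/16, 539/8, 1093/16]
after L5 α=4/7: [19829/112, 2129/56, 15567/112]
after L7 α=3/5: [49229/280, 2549/140, 17079/280]
rounded: [176, 18, 61]


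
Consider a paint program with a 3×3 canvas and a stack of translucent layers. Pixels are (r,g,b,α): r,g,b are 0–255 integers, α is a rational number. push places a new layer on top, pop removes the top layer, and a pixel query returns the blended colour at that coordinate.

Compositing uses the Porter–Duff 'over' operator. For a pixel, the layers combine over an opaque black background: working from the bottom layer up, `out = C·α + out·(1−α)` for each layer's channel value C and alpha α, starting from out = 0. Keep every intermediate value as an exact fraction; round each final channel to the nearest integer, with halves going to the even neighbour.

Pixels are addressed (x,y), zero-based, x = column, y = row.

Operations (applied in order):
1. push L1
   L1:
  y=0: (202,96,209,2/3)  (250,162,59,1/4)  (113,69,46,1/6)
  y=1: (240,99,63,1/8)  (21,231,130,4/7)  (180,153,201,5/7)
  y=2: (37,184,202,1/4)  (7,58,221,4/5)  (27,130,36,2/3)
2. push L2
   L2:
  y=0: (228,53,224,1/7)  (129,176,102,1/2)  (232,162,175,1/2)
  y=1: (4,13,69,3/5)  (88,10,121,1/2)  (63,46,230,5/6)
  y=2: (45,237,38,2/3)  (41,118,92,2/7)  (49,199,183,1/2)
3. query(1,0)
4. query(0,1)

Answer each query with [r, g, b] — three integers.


at x=1,y=0 over L1,L2:
after L1 α=1/4: [125/2, 81/2, 59/4]
after L2 α=1/2: [383/4, 433/4, 467/8]
= [96, 108, 58]

query (0,1) [L1,L2] — begin 0,0,0
after L1 α=1/8: [30, 99/8, 63/8]
after L2 α=3/5: [72/5, 51/4, 891/20]
rounded: [14, 13, 45]


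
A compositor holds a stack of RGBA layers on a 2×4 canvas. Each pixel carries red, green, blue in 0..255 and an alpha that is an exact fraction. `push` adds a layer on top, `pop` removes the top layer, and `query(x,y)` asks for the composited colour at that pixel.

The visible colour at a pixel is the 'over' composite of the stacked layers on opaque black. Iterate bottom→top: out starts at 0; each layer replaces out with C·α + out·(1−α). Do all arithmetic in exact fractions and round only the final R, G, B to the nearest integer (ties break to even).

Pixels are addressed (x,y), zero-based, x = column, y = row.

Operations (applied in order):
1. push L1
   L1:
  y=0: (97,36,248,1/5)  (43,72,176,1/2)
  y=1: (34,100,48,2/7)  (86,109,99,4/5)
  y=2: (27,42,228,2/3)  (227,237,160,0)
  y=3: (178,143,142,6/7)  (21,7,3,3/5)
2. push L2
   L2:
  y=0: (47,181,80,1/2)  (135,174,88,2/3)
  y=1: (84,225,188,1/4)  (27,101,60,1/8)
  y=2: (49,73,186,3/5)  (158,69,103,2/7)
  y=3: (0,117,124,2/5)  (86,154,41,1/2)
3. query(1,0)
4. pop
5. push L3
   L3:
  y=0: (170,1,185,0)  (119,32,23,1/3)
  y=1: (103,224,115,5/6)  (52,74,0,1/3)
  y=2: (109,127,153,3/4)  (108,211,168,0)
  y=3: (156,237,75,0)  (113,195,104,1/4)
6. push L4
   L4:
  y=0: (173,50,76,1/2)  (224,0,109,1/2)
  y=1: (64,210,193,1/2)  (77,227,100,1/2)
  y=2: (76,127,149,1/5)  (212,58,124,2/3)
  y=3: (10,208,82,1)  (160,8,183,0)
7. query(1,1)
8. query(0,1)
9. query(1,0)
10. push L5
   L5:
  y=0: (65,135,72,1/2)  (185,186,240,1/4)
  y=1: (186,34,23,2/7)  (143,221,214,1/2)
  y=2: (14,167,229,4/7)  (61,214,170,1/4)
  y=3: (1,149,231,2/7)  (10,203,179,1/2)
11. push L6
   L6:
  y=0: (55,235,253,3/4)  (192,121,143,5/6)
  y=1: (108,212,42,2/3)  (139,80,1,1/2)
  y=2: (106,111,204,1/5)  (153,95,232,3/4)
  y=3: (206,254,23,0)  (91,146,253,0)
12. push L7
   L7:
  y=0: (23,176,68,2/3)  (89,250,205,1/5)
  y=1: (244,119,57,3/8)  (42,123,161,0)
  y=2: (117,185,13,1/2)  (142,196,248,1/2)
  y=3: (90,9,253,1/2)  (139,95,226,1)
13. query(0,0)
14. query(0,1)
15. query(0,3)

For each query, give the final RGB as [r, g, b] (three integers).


(1,0) stack=L1,L2; from [0,0,0]:
L1 α=1/2: [43/2, 36, 88]
L2 α=2/3: [583/6, 128, 88]
rounded: [97, 128, 88]

at x=1,y=1 over L1,L3,L4:
after L1 α=4/5: [344/5, 436/5, 396/5]
after L3 α=1/3: [316/5, 414/5, 264/5]
after L4 α=1/2: [701/10, 1549/10, 382/5]
→ [70, 155, 76]

at x=0,y=1 over L1,L3,L4:
L1 α=2/7: [68/7, 200/7, 96/7]
L3 α=5/6: [3673/42, 1340/7, 4121/42]
L4 α=1/2: [6361/84, 1405/7, 12227/84]
rounded: [76, 201, 146]

at x=1,y=0 over L1,L3,L4:
+L1 (α=1/2) → [43/2, 36, 88]
+L3 (α=1/3) → [54, 104/3, 199/3]
+L4 (α=1/2) → [139, 52/3, 263/3]
= [139, 17, 88]

query (0,0) [L1,L3,L4,L5,L6,L7] — begin 0,0,0
+L1 (α=1/5) → [97/5, 36/5, 248/5]
+L3 (α=0) → [97/5, 36/5, 248/5]
+L4 (α=1/2) → [481/5, 143/5, 314/5]
+L5 (α=1/2) → [403/5, 409/5, 337/5]
+L6 (α=3/4) → [307/5, 1967/10, 1033/5]
+L7 (α=2/3) → [179/5, 1829/10, 571/5]
= [36, 183, 114]

query (0,1) [L1,L3,L4,L5,L6,L7] — begin 0,0,0
L1 α=2/7: [68/7, 200/7, 96/7]
L3 α=5/6: [3673/42, 1340/7, 4121/42]
L4 α=1/2: [6361/84, 1405/7, 12227/84]
L5 α=2/7: [63053/588, 7501/49, 64999/588]
L6 α=2/3: [190061/1764, 28277/147, 114391/1764]
L7 α=3/8: [2241553/14112, 24233/147, 873599/14112]
= [159, 165, 62]

query (0,3) [L1,L3,L4,L5,L6,L7] — begin 0,0,0
after L1 α=6/7: [1068/7, 858/7, 852/7]
after L3 α=0: [1068/7, 858/7, 852/7]
after L4 α=1: [10, 208, 82]
after L5 α=2/7: [52/7, 1338/7, 872/7]
after L6 α=0: [52/7, 1338/7, 872/7]
after L7 α=1/2: [341/7, 1401/14, 2643/14]
= [49, 100, 189]


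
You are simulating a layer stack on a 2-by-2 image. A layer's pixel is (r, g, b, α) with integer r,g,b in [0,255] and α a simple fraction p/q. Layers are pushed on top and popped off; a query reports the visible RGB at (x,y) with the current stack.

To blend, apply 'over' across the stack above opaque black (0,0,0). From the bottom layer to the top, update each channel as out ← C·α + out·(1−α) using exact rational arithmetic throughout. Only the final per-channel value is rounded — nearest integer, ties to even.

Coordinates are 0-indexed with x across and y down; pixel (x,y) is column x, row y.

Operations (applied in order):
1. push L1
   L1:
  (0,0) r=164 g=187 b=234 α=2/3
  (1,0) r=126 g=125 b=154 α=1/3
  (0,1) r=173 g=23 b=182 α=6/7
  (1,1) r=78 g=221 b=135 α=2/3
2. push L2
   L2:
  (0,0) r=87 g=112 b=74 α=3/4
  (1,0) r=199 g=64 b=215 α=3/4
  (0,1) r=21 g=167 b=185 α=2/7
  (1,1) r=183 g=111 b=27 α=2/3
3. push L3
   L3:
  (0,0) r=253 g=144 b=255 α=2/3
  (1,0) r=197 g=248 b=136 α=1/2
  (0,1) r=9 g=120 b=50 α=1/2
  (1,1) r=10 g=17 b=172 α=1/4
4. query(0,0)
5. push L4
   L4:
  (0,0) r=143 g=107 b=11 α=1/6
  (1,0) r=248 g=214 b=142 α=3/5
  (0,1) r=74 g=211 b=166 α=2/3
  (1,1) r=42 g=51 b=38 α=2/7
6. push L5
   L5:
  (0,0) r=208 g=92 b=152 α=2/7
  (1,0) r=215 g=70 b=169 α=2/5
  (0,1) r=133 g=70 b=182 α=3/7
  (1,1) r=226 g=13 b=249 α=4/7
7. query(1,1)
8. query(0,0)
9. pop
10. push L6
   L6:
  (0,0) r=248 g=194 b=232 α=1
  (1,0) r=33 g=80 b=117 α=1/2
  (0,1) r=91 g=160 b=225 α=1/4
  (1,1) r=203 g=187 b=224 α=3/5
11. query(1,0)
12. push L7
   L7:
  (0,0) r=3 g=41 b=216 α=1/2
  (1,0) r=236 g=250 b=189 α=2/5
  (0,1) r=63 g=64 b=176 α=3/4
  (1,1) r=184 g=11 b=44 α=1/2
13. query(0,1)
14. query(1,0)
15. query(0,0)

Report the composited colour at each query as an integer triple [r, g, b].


query (0,0) [L1,L2,L3] — begin 0,0,0
+L1 (α=2/3) → [328/3, 374/3, 156]
+L2 (α=3/4) → [1111/12, 691/6, 189/2]
+L3 (α=2/3) → [7183/36, 2419/18, 403/2]
rounded: [200, 134, 202]

(1,1) stack=L1,L2,L3,L4,L5; from [0,0,0]:
after L1 α=2/3: [52, 442/3, 90]
after L2 α=2/3: [418/3, 1108/9, 48]
after L3 α=1/4: [107, 1159/12, 79]
after L4 α=2/7: [619/7, 7019/84, 471/7]
after L5 α=4/7: [8185/49, 8475/196, 8385/49]
rounded: [167, 43, 171]

at x=0,y=0 over L1,L2,L3,L4,L5:
+L1 (α=2/3) → [328/3, 374/3, 156]
+L2 (α=3/4) → [1111/12, 691/6, 189/2]
+L3 (α=2/3) → [7183/36, 2419/18, 403/2]
+L4 (α=1/6) → [41063/216, 14021/108, 679/4]
+L5 (α=2/7) → [295171/1512, 89977/756, 4611/28]
= [195, 119, 165]

query (1,0) [L1,L2,L3,L4,L6] — begin 0,0,0
L1 α=1/3: [42, 125/3, 154/3]
L2 α=3/4: [639/4, 701/12, 2089/12]
L3 α=1/2: [1427/8, 3677/24, 3721/24]
L4 α=3/5: [4403/20, 11381/60, 8833/60]
L6 α=1/2: [5063/40, 16181/120, 15853/120]
= [127, 135, 132]

at x=0,y=1 over L1,L2,L3,L4,L6,L7:
after L1 α=6/7: [1038/7, 138/7, 156]
after L2 α=2/7: [5484/49, 3028/49, 1150/7]
after L3 α=1/2: [5925/98, 4454/49, 750/7]
after L4 α=2/3: [20429/294, 25132/147, 3074/21]
after L6 α=1/4: [29347/392, 8243/49, 4649/28]
after L7 α=3/4: [103435/1568, 17651/196, 19433/112]
= [66, 90, 174]

at x=1,y=0 over L1,L2,L3,L4,L6,L7:
L1 α=1/3: [42, 125/3, 154/3]
L2 α=3/4: [639/4, 701/12, 2089/12]
L3 α=1/2: [1427/8, 3677/24, 3721/24]
L4 α=3/5: [4403/20, 11381/60, 8833/60]
L6 α=1/2: [5063/40, 16181/120, 15853/120]
L7 α=2/5: [34069/200, 36181/200, 30973/200]
rounded: [170, 181, 155]

at x=0,y=0 over L1,L2,L3,L4,L6,L7:
+L1 (α=2/3) → [328/3, 374/3, 156]
+L2 (α=3/4) → [1111/12, 691/6, 189/2]
+L3 (α=2/3) → [7183/36, 2419/18, 403/2]
+L4 (α=1/6) → [41063/216, 14021/108, 679/4]
+L6 (α=1) → [248, 194, 232]
+L7 (α=1/2) → [251/2, 235/2, 224]
= [126, 118, 224]


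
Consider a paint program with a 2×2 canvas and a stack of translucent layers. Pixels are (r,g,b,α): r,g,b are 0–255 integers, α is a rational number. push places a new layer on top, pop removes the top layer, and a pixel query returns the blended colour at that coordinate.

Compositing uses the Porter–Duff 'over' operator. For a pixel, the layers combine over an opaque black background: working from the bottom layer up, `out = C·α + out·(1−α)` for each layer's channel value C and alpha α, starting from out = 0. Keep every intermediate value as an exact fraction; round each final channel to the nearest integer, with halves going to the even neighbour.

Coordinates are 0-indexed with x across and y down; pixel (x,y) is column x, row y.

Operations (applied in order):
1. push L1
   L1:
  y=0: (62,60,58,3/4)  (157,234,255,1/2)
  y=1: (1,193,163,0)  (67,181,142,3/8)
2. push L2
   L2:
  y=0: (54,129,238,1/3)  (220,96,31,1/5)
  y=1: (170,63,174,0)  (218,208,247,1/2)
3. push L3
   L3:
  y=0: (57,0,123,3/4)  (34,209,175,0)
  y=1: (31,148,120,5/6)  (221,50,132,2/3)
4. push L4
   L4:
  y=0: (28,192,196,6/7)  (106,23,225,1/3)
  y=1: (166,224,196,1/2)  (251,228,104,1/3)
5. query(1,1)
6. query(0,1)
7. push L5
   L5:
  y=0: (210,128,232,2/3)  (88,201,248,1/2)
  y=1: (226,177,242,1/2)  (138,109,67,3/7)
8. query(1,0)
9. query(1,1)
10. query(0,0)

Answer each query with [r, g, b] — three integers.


at x=1,y=1 over L1,L2,L3,L4:
after L1 α=3/8: [201/8, 543/8, 213/4]
after L2 α=1/2: [1945/16, 2207/16, 1201/8]
after L3 α=2/3: [9017/48, 1269/16, 3313/24]
after L4 α=1/3: [15041/72, 1031/8, 4561/36]
= [209, 129, 127]

at x=0,y=1 over L1,L2,L3,L4:
+L1 (α=0) → [0, 0, 0]
+L2 (α=0) → [0, 0, 0]
+L3 (α=5/6) → [155/6, 370/3, 100]
+L4 (α=1/2) → [1151/12, 521/3, 148]
→ [96, 174, 148]

at x=1,y=0 over L1,L2,L3,L4,L5:
L1 α=1/2: [157/2, 117, 255/2]
L2 α=1/5: [534/5, 564/5, 541/5]
L3 α=0: [534/5, 564/5, 541/5]
L4 α=1/3: [1598/15, 1243/15, 2207/15]
L5 α=1/2: [1459/15, 2129/15, 5927/30]
= [97, 142, 198]

(1,1) stack=L1,L2,L3,L4,L5; from [0,0,0]:
+L1 (α=3/8) → [201/8, 543/8, 213/4]
+L2 (α=1/2) → [1945/16, 2207/16, 1201/8]
+L3 (α=2/3) → [9017/48, 1269/16, 3313/24]
+L4 (α=1/3) → [15041/72, 1031/8, 4561/36]
+L5 (α=3/7) → [22493/126, 1685/14, 910/9]
→ [179, 120, 101]

at x=0,y=0 over L1,L2,L3,L4,L5:
+L1 (α=3/4) → [93/2, 45, 87/2]
+L2 (α=1/3) → [49, 73, 325/3]
+L3 (α=3/4) → [55, 73/4, 358/3]
+L4 (α=6/7) → [223/7, 4681/28, 3886/21]
+L5 (α=2/3) → [3163/21, 11849/84, 13630/63]
= [151, 141, 216]


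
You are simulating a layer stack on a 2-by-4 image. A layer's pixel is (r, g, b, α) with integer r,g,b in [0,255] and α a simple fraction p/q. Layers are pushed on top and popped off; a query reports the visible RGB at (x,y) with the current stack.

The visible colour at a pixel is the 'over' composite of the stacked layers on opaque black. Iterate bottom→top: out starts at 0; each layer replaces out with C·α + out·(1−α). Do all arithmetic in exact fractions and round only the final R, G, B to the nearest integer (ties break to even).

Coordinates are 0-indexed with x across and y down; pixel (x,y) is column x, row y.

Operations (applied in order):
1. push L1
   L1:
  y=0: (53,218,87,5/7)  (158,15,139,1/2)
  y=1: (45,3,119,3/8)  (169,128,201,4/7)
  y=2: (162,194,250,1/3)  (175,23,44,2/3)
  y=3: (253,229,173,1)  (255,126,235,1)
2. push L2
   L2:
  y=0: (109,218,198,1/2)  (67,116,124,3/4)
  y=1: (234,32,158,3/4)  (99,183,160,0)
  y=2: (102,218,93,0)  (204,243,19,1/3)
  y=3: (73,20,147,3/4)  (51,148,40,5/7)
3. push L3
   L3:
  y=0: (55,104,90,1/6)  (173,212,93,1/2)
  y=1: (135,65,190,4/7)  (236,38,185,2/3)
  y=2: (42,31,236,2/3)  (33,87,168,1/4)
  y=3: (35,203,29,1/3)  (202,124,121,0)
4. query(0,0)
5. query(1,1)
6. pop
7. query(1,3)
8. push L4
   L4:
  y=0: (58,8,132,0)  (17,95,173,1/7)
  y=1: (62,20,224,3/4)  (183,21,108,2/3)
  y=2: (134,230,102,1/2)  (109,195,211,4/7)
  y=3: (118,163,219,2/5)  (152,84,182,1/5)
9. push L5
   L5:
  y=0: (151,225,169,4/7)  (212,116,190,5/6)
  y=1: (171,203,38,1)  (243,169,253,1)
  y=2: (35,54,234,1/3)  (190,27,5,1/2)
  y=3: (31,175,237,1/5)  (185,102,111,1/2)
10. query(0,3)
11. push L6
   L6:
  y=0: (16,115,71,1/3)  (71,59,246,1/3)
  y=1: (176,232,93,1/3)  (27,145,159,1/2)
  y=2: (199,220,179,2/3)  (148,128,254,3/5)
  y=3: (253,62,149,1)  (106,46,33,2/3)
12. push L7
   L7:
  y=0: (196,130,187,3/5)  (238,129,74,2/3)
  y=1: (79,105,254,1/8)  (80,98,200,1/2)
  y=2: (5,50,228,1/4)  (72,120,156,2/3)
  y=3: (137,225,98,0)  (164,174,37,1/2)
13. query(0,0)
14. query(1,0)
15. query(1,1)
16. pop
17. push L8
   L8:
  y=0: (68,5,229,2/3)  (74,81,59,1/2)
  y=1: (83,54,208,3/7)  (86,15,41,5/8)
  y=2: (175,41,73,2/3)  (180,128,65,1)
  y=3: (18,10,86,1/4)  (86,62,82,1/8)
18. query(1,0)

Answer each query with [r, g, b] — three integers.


(0,0) stack=L1,L2,L3; from [0,0,0]:
+L1 (α=5/7) → [265/7, 1090/7, 435/7]
+L2 (α=1/2) → [514/7, 1308/7, 1821/14]
+L3 (α=1/6) → [985/14, 3634/21, 3455/28]
rounded: [70, 173, 123]

at x=1,y=1 over L1,L2,L3:
L1 α=4/7: [676/7, 512/7, 804/7]
L2 α=0: [676/7, 512/7, 804/7]
L3 α=2/3: [3980/21, 348/7, 3394/21]
→ [190, 50, 162]

(1,3) stack=L1,L2; from [0,0,0]:
+L1 (α=1) → [255, 126, 235]
+L2 (α=5/7) → [765/7, 992/7, 670/7]
→ [109, 142, 96]

at x=0,y=3 over L1,L2,L4,L5:
L1 α=1: [253, 229, 173]
L2 α=3/4: [118, 289/4, 307/2]
L4 α=2/5: [118, 2171/20, 1797/10]
L5 α=1/5: [503/5, 3046/25, 4779/25]
= [101, 122, 191]

query (0,0) [L1,L2,L4,L5,L6,L7] — begin 0,0,0
+L1 (α=5/7) → [265/7, 1090/7, 435/7]
+L2 (α=1/2) → [514/7, 1308/7, 1821/14]
+L4 (α=0) → [514/7, 1308/7, 1821/14]
+L5 (α=4/7) → [5770/49, 10224/49, 14927/98]
+L6 (α=1/3) → [4108/49, 26083/147, 18406/147]
+L7 (α=3/5) → [37028/245, 109496/735, 119279/735]
rounded: [151, 149, 162]

(1,0) stack=L1,L2,L4,L5,L6,L7; from [0,0,0]:
L1 α=1/2: [79, 15/2, 139/2]
L2 α=3/4: [70, 711/8, 883/8]
L4 α=1/7: [437/7, 359/4, 3341/28]
L5 α=5/6: [2619/14, 893/8, 29941/168]
L6 α=1/3: [3116/21, 1129/12, 50605/252]
L7 α=2/3: [13112/63, 4225/36, 87901/756]
rounded: [208, 117, 116]

(1,1) stack=L1,L2,L4,L5,L6,L7; from [0,0,0]:
+L1 (α=4/7) → [676/7, 512/7, 804/7]
+L2 (α=0) → [676/7, 512/7, 804/7]
+L4 (α=2/3) → [3238/21, 806/21, 772/7]
+L5 (α=1) → [243, 169, 253]
+L6 (α=1/2) → [135, 157, 206]
+L7 (α=1/2) → [215/2, 255/2, 203]
= [108, 128, 203]

at x=1,y=0 over L1,L2,L4,L5,L6,L8:
after L1 α=1/2: [79, 15/2, 139/2]
after L2 α=3/4: [70, 711/8, 883/8]
after L4 α=1/7: [437/7, 359/4, 3341/28]
after L5 α=5/6: [2619/14, 893/8, 29941/168]
after L6 α=1/3: [3116/21, 1129/12, 50605/252]
after L8 α=1/2: [2335/21, 2101/24, 65473/504]
= [111, 88, 130]


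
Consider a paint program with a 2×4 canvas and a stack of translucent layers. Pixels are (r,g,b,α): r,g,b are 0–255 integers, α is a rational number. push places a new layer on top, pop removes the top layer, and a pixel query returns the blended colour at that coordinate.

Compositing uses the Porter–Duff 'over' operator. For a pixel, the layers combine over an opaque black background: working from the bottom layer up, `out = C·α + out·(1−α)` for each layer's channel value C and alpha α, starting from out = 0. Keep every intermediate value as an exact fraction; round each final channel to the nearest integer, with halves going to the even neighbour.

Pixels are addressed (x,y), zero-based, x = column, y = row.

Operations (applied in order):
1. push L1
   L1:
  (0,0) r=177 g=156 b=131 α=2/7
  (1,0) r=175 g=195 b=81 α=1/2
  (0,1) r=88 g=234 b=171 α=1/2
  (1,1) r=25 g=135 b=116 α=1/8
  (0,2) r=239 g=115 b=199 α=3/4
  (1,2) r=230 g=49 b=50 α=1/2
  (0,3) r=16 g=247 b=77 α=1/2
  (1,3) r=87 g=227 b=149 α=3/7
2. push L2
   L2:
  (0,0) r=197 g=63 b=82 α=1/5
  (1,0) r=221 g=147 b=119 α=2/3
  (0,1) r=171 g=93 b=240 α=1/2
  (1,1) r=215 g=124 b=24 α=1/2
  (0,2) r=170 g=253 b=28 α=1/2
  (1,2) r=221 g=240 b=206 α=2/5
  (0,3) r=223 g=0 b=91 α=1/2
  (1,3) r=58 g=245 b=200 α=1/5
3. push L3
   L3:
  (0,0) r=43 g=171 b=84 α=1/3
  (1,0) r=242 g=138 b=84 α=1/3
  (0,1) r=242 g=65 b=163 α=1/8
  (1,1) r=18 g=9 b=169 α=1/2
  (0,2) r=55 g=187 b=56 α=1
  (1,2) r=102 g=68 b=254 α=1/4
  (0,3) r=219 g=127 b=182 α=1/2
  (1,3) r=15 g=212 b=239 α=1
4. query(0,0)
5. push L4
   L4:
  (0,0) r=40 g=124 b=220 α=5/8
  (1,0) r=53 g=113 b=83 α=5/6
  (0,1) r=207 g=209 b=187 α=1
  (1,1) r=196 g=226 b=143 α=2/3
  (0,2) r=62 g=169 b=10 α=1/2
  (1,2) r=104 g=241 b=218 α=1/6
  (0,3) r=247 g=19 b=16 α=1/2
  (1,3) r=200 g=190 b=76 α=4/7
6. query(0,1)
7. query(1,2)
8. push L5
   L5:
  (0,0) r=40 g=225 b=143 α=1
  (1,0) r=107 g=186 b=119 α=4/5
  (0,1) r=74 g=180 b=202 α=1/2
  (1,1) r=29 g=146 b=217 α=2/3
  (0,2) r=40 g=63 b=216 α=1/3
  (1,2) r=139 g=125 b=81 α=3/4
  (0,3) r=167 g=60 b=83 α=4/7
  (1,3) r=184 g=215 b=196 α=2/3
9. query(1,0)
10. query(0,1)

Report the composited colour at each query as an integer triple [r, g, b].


(0,0) stack=L1,L2,L3; from [0,0,0]:
+L1 (α=2/7) → [354/7, 312/7, 262/7]
+L2 (α=1/5) → [559/7, 1689/35, 1622/35]
+L3 (α=1/3) → [473/7, 3121/35, 6184/105]
rounded: [68, 89, 59]

(0,1) stack=L1,L2,L3,L4; from [0,0,0]:
after L1 α=1/2: [44, 117, 171/2]
after L2 α=1/2: [215/2, 105, 651/4]
after L3 α=1/8: [1989/16, 100, 5209/32]
after L4 α=1: [207, 209, 187]
→ [207, 209, 187]

(1,2) stack=L1,L2,L3,L4; from [0,0,0]:
+L1 (α=1/2) → [115, 49/2, 25]
+L2 (α=2/5) → [787/5, 1107/10, 487/5]
+L3 (α=1/4) → [2871/20, 4001/40, 2731/20]
+L4 (α=1/6) → [3287/24, 5929/48, 1201/8]
→ [137, 124, 150]

query (1,0) [L1,L2,L3,L4,L5] — begin 0,0,0
L1 α=1/2: [175/2, 195/2, 81/2]
L2 α=2/3: [353/2, 261/2, 557/6]
L3 α=1/3: [595/3, 133, 809/9]
L4 α=5/6: [695/9, 349/3, 2272/27]
L5 α=4/5: [4547/45, 2581/15, 15124/135]
= [101, 172, 112]

at x=0,y=1 over L1,L2,L3,L4,L5:
after L1 α=1/2: [44, 117, 171/2]
after L2 α=1/2: [215/2, 105, 651/4]
after L3 α=1/8: [1989/16, 100, 5209/32]
after L4 α=1: [207, 209, 187]
after L5 α=1/2: [281/2, 389/2, 389/2]
→ [140, 194, 194]


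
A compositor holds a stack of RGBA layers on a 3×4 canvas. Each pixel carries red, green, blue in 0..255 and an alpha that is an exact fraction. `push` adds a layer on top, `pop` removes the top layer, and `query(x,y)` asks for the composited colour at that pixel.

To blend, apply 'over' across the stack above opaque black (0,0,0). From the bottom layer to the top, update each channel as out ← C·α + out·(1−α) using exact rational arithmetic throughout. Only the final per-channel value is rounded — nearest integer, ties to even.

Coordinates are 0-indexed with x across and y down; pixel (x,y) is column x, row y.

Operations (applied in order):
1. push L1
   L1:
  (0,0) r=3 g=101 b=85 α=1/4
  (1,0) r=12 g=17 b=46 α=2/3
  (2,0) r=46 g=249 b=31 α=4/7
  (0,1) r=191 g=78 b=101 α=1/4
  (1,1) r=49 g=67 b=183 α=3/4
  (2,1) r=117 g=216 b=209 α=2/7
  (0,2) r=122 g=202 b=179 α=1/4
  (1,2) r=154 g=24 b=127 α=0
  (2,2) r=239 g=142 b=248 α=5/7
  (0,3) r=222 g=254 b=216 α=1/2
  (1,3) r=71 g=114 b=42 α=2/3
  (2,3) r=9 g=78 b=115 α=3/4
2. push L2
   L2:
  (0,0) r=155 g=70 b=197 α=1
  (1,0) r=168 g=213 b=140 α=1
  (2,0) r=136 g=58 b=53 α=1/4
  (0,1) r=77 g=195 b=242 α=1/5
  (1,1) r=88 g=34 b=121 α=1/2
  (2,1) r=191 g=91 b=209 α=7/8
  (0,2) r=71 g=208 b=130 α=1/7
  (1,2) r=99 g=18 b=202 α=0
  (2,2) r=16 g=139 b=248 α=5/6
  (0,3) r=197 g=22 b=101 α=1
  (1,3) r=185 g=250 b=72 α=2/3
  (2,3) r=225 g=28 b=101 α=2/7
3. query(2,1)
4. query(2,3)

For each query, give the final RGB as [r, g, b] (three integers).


query (2,1) [L1,L2] — begin 0,0,0
+L1 (α=2/7) → [234/7, 432/7, 418/7]
+L2 (α=7/8) → [9593/56, 4891/56, 10659/56]
rounded: [171, 87, 190]

query (2,3) [L1,L2] — begin 0,0,0
L1 α=3/4: [27/4, 117/2, 345/4]
L2 α=2/7: [1935/28, 697/14, 2533/28]
rounded: [69, 50, 90]
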